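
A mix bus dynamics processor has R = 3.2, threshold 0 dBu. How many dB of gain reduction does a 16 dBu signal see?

Overshoot = 16 − 0 = 16 dB.
After 3.2:1 compression the overshoot becomes 16/3.2 = 5 dB.
So the signal is attenuated by 16 − 5 = 11 dB.

11 dB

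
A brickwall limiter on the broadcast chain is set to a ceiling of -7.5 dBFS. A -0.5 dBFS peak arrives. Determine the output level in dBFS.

The limiter clamps the peak to its -7.5 dBFS ceiling.

-7.5 dBFS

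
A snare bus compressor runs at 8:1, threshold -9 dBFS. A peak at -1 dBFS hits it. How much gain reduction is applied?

Overshoot = -1 − (-9) = 8 dB.
A 8:1 ratio leaves 1 dB of that excess.
So the signal is attenuated by 8 − 1 = 7 dB.

7 dB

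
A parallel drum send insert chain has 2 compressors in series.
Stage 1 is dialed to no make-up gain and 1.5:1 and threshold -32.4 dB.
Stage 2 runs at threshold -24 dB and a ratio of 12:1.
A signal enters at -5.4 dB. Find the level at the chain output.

-23.2 dB

Stage 1: 27 dB above -32.4 dB, reduced 1.5:1 to 18 dB above → -14.4 dB.
Stage 2: overshoot 9.6 dB → 9.6/12 = 0.8 dB → -23.2 dB.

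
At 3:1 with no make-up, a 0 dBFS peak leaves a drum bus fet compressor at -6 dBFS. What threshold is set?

-9 dBFS

Let T be the threshold. Output overshoot = (input overshoot)/R, so -6 − T = (0 − T)/3.
3·(-6 − T) = 0 − T → 2·T = -18 − 0 = -18.
T = -18/2 = -9 dBFS.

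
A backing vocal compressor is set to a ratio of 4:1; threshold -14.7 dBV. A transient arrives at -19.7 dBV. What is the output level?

-19.7 dBV

-19.7 dBV is 5 dB below the -14.7 dBV threshold, so no gain reduction is applied.
Output = input = -19.7 dBV.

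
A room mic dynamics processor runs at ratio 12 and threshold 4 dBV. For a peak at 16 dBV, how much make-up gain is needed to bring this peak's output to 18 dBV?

13 dB

Overshoot 12 dB → 12/12 = 1 dB after compression, so the compressed level is 4 + 1 = 5 dBV.
Make-up = target − compressed = 18 − 5 = 13 dB.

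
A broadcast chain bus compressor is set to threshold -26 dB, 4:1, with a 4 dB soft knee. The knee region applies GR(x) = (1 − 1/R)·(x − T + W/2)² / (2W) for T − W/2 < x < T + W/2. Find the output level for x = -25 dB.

x − T + W/2 = -25 − (-26) + 2 = 3.
GR = (1 − 1/4) × 3² / 8 = 0.75 × 9 / 8 = 0.84375 dB.
Output = -25 − 0.84375 = -25.84375 dB.

-25.84375 dB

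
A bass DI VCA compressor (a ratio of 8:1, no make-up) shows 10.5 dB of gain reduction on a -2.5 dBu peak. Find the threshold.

Gain reduction = -2.5 − (-13) = 10.5 dB; output overshoot = GR / (R − 1) = 10.5 / 7 = 1.5 dB.
Threshold = output − output overshoot = -13 − 1.5 = -14.5 dBu.

-14.5 dBu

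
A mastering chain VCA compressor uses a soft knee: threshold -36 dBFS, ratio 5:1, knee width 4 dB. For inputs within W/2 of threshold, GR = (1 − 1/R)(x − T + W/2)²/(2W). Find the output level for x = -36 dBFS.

x − T + W/2 = -36 − (-36) + 2 = 2.
GR = (1 − 1/5) × 2² / 8 = 0.8 × 4 / 8 = 0.4 dB.
Output = -36 − 0.4 = -36.4 dBFS.

-36.4 dBFS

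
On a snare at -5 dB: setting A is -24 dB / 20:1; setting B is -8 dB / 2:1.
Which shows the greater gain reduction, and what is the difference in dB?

A: 19 dB over, compressed to 0.95 dB over, so 18.05 dB of GR.
B: 3 dB over, compressed to 1.5 dB over, so 1.5 dB of GR.
A reduces 16.55 dB more.

A, by 16.55 dB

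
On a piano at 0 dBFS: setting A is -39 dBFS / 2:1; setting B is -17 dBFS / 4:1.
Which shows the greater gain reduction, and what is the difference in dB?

A: overshoot 39 dB → output overshoot 19.5 dB → GR 19.5 dB.
B: overshoot 17 dB → output overshoot 4.25 dB → GR 12.75 dB.
A reduces 6.75 dB more.

A, by 6.75 dB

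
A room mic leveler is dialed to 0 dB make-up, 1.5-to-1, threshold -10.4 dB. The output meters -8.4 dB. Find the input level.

The compressed level sits -8.4 − (-10.4) = 2 dB over threshold.
Before 1.5:1 compression the overshoot was 2 × 1.5 = 3 dB, so input = -10.4 + 3 = -7.4 dB.

-7.4 dB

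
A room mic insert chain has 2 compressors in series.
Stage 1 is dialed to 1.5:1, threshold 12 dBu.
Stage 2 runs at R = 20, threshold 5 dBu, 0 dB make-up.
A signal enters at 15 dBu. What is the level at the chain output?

Stage 1: overshoot 3 dB → 3/1.5 = 2 dB → 14 dBu.
Stage 2: 9 dB above 5 dBu, reduced 20:1 to 0.45 dB above → 5.45 dBu.

5.45 dBu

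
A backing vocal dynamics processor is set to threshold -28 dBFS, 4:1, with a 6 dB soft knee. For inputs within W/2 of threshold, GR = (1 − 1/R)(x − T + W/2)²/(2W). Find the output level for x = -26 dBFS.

x − T + W/2 = -26 − (-28) + 3 = 5.
GR = (1 − 1/4) × 5² / 12 = 0.75 × 25 / 12 = 1.5625 dB.
Output = -26 − 1.5625 = -27.5625 dBFS.

-27.5625 dBFS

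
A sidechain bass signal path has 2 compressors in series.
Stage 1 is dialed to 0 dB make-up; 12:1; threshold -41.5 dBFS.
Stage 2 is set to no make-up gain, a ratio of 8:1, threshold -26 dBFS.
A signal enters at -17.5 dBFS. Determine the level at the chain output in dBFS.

-39.5 dBFS

Stage 1: 24 dB above -41.5 dBFS, reduced 12:1 to 2 dB above → -39.5 dBFS.
Stage 2: -39.5 dBFS is at or below the -26 dBFS threshold — no compression; output -39.5 dBFS.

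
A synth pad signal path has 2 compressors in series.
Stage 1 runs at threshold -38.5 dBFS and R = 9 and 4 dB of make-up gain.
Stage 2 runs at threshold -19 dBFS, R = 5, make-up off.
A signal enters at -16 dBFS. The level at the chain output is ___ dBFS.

-32 dBFS

Stage 1: -16 dBFS is 22.5 dB over -38.5 dBFS; at 9:1 that becomes 2.5 dB over, giving -36 dBFS; +4 dB make-up → -32 dBFS.
Stage 2: -32 dBFS is at or below the -19 dBFS threshold — no compression; output -32 dBFS.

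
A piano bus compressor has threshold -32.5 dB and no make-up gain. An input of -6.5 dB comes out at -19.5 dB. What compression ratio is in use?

Input overshoot = -6.5 − (-32.5) = 26 dB; output overshoot = -19.5 − (-32.5) = 13 dB.
Ratio = 26 / 13 = 2.

2:1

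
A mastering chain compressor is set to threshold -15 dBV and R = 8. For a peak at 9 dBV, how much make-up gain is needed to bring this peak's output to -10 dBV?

2 dB

The peak compresses to -15 + 24/8 = -12 dBV.
To reach -10 dBV requires -10 − (-12) = 2 dB of make-up.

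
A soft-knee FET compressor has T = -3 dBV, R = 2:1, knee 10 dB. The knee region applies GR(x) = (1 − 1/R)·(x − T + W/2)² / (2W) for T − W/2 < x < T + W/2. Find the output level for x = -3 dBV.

-3.625 dBV

x − T + W/2 = -3 − (-3) + 5 = 5.
GR = (1 − 1/2) × 5² / 20 = 0.5 × 25 / 20 = 0.625 dB.
Output = -3 − 0.625 = -3.625 dBV.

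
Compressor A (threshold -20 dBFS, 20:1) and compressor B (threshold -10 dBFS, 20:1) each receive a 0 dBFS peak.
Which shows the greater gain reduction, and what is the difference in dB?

A, by 9.5 dB

A: 20 dB over, compressed to 1 dB over, so 19 dB of GR.
B: 10 dB over, compressed to 0.5 dB over, so 9.5 dB of GR.
A applies 9.5 dB more gain reduction.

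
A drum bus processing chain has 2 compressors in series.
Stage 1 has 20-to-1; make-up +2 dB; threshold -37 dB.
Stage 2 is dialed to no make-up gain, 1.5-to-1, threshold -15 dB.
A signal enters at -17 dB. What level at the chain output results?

Stage 1: -17 dB is 20 dB over -37 dB; at 20:1 that becomes 1 dB over, giving -36 dB; +2 dB make-up → -34 dB.
Stage 2: -34 dB is at or below the -15 dB threshold — no compression; output -34 dB.

-34 dB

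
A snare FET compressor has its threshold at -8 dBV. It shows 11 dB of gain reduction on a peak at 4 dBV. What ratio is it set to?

Input overshoot = 4 − (-8) = 12 dB.
Output overshoot = 12 − 11 = 1 dB.
Ratio = input overshoot / output overshoot = 12 / 1 = 12.

12:1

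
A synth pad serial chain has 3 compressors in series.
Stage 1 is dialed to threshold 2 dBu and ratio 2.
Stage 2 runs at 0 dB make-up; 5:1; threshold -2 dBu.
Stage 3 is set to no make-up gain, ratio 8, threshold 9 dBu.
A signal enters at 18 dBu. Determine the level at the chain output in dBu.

0.4 dBu

Stage 1: overshoot 16 dB → 16/2 = 8 dB → 10 dBu.
Stage 2: overshoot 12 dB → 12/5 = 2.4 dB → 0.4 dBu.
Stage 3: 0.4 dBu ≤ 9 dBu, so stage 3 doesn't engage; output 0.4 dBu.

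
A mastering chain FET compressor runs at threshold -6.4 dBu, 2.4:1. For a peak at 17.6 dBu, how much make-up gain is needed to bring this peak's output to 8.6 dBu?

5 dB

Without make-up, output = threshold + overshoot/2.4 = -6.4 + 10 = 3.6 dBu.
Gap to target: 5 dB.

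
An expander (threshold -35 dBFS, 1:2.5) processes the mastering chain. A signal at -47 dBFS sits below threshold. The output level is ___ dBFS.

Below threshold, a 1:2.5 expander applies gain = (2.5−1)×(T − x) of attenuation.
(2.5−1) × 12 = 18 dB, so output = -47 − 18 = -65 dBFS.

-65 dBFS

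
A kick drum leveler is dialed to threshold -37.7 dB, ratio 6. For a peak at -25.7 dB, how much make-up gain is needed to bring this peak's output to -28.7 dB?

7 dB

Overshoot 12 dB → 12/6 = 2 dB after compression, so the compressed level is -37.7 + 2 = -35.7 dB.
Make-up = target − compressed = -28.7 − (-35.7) = 7 dB.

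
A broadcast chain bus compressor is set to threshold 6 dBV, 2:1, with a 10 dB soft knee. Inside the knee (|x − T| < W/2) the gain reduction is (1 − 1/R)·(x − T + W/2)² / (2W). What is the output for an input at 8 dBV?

x − T + W/2 = 8 − 6 + 5 = 7.
GR = (1 − 1/2) × 7² / 20 = 0.5 × 49 / 20 = 1.225 dB.
Output = 8 − 1.225 = 6.775 dBV.

6.775 dBV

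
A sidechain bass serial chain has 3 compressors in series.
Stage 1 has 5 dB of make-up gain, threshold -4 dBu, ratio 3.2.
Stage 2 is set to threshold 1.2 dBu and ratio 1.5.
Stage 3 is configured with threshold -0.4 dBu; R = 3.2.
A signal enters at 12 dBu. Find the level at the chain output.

1.1 dBu

Stage 1: overshoot 16 dB → 16/3.2 = 5 dB → 1 dBu; +5 dB make-up → 6 dBu.
Stage 2: 6 dBu is 4.8 dB over 1.2 dBu; at 1.5:1 that becomes 3.2 dB over, giving 4.4 dBu.
Stage 3: 4.4 dBu is 4.8 dB over -0.4 dBu; at 3.2:1 that becomes 1.5 dB over, giving 1.1 dBu.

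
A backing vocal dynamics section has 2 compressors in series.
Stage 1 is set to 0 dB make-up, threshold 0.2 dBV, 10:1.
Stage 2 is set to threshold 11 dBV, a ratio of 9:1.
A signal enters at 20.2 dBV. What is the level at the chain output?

2.2 dBV

Stage 1: 20.2 dBV is 20 dB over 0.2 dBV; at 10:1 that becomes 2 dB over, giving 2.2 dBV.
Stage 2: below threshold (2.2 ≤ 11); passes unchanged; output 2.2 dBV.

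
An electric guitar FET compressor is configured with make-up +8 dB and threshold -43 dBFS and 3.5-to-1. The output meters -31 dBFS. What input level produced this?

-29 dBFS

Before make-up, the level was -31 − 8 = -39 dBFS.
The compressed level sits -39 − (-43) = 4 dB over threshold.
Undo the ratio: input overshoot = 4 × 3.5 = 14 dB, giving input = -29 dBFS.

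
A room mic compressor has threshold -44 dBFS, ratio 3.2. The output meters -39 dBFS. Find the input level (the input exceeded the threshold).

The compressed level sits -39 − (-44) = 5 dB over threshold.
Input overshoot = R × output overshoot = 16 dB → input = -44 + 16 = -28 dBFS.

-28 dBFS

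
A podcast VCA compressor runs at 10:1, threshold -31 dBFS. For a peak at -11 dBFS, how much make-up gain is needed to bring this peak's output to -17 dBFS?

Overshoot 20 dB → 20/10 = 2 dB after compression, so the compressed level is -31 + 2 = -29 dBFS.
Make-up = target − compressed = -17 − (-29) = 12 dB.

12 dB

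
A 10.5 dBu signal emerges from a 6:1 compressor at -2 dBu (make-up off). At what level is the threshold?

-4.5 dBu

Input is 15 dB above T (since output overshoot × R = input overshoot: (-2 − T)·6 = 10.5 − T gives T = -4.5 dBu).
Check: -4.5 + (10.5 − (-4.5))/6 = -4.5 + 2.5 = -2 dBu. ✓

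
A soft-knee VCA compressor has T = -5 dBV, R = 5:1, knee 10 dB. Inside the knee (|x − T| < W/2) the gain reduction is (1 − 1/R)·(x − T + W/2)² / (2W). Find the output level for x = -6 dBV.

x − T + W/2 = -6 − (-5) + 5 = 4.
GR = (1 − 1/5) × 4² / 20 = 0.8 × 16 / 20 = 0.64 dB.
Output = -6 − 0.64 = -6.64 dBV.

-6.64 dBV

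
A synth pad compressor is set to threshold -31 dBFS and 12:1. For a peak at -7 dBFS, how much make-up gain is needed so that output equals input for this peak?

Without make-up, output = threshold + overshoot/12 = -31 + 2 = -29 dBFS.
Gap to target: 22 dB.

22 dB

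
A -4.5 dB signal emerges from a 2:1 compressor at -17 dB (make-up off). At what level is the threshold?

Let T be the threshold. Output overshoot = (input overshoot)/R, so -17 − T = (-4.5 − T)/2.
2·(-17 − T) = -4.5 − T → 1·T = -34 − (-4.5) = -29.5.
T = -29.5/1 = -29.5 dB.

-29.5 dB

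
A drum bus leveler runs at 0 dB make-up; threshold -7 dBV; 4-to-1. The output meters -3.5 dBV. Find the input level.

Post-compression overshoot = -3.5 − (-7) = 3.5 dB.
Input overshoot = R × output overshoot = 14 dB → input = -7 + 14 = 7 dBV.

7 dBV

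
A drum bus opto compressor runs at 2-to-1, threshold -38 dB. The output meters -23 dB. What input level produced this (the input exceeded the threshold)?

-8 dB

The compressed level sits -23 − (-38) = 15 dB over threshold.
Input overshoot = R × output overshoot = 30 dB → input = -38 + 30 = -8 dB.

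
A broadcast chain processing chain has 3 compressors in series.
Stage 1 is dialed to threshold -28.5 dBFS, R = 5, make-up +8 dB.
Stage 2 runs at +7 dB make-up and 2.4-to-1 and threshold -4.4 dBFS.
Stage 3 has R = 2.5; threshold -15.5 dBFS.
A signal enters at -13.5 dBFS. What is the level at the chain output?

Stage 1: 15 dB above -28.5 dBFS, reduced 5:1 to 3 dB above → -25.5 dBFS; +8 dB make-up → -17.5 dBFS.
Stage 2: below threshold (-17.5 ≤ -4.4); passes unchanged; make-up brings it to -10.5 dBFS.
Stage 3: 5 dB above -15.5 dBFS, reduced 2.5:1 to 2 dB above → -13.5 dBFS.

-13.5 dBFS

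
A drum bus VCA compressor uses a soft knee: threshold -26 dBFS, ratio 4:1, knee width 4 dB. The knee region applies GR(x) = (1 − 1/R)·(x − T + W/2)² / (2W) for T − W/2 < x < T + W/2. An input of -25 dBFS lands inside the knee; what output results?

x − T + W/2 = -25 − (-26) + 2 = 3.
GR = (1 − 1/4) × 3² / 8 = 0.75 × 9 / 8 = 0.84375 dB.
Output = -25 − 0.84375 = -25.84375 dBFS.

-25.84375 dBFS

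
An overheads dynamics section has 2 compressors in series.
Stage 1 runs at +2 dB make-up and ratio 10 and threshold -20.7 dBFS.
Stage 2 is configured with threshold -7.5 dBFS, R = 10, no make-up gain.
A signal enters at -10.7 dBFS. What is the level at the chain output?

-17.7 dBFS

Stage 1: 10 dB above -20.7 dBFS, reduced 10:1 to 1 dB above → -19.7 dBFS; +2 dB make-up → -17.7 dBFS.
Stage 2: below threshold (-17.7 ≤ -7.5); passes unchanged; output -17.7 dBFS.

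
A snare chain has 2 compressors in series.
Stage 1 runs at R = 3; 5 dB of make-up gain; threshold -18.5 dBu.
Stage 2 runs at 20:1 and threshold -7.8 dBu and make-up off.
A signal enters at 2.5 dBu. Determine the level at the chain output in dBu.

-7.735 dBu

Stage 1: 21 dB above -18.5 dBu, reduced 3:1 to 7 dB above → -11.5 dBu; +5 dB make-up → -6.5 dBu.
Stage 2: -6.5 dBu is 1.3 dB over -7.8 dBu; at 20:1 that becomes 0.065 dB over, giving -7.735 dBu.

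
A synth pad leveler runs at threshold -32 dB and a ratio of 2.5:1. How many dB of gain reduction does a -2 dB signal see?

18 dB

-2 dB exceeds the threshold by 30 dB.
At 2.5:1, output sits 30/2.5 = 12 dB above threshold.
So the signal is attenuated by 30 − 12 = 18 dB.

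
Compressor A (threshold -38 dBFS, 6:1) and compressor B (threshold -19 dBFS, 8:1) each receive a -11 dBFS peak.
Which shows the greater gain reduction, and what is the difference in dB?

A, by 15.5 dB

A: 27 dB over, compressed to 4.5 dB over, so 22.5 dB of GR.
B: 8 dB over, compressed to 1 dB over, so 7 dB of GR.
Difference: 15.5 dB in favour of A.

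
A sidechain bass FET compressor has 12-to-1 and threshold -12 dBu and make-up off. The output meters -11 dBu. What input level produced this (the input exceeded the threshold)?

The compressed level sits -11 − (-12) = 1 dB over threshold.
Undo the ratio: input overshoot = 1 × 12 = 12 dB, giving input = 0 dBu.

0 dBu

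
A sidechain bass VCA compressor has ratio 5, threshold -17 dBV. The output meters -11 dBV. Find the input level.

13 dBV

The compressed level sits -11 − (-17) = 6 dB over threshold.
Input overshoot = R × output overshoot = 30 dB → input = -17 + 30 = 13 dBV.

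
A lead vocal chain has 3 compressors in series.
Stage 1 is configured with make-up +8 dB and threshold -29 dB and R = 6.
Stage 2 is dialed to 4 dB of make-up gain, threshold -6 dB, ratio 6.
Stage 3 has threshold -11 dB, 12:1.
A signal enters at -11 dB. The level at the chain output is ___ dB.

Stage 1: overshoot 18 dB → 18/6 = 3 dB → -26 dB; +8 dB make-up → -18 dB.
Stage 2: -18 dB is at or below the -6 dB threshold — no compression; make-up brings it to -14 dB.
Stage 3: -14 dB is at or below the -11 dB threshold — no compression; output -14 dB.

-14 dB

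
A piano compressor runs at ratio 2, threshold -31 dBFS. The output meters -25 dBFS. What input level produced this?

The compressed level sits -25 − (-31) = 6 dB over threshold.
Input overshoot = R × output overshoot = 12 dB → input = -31 + 12 = -19 dBFS.

-19 dBFS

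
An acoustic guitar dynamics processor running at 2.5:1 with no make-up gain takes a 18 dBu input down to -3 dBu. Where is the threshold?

Let T be the threshold. Output overshoot = (input overshoot)/R, so -3 − T = (18 − T)/2.5.
2.5·(-3 − T) = 18 − T → 1.5·T = -7.5 − 18 = -25.5.
T = -25.5/1.5 = -17 dBu.

-17 dBu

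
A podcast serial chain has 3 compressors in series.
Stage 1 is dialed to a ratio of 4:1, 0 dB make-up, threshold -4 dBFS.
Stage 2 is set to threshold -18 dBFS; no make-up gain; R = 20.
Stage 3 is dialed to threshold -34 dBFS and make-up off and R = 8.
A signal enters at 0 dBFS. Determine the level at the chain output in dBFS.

Stage 1: 0 dBFS is 4 dB over -4 dBFS; at 4:1 that becomes 1 dB over, giving -3 dBFS.
Stage 2: -3 dBFS is 15 dB over -18 dBFS; at 20:1 that becomes 0.75 dB over, giving -17.25 dBFS.
Stage 3: -17.25 dBFS is 16.75 dB over -34 dBFS; at 8:1 that becomes 2.09375 dB over, giving -31.90625 dBFS.

-31.90625 dBFS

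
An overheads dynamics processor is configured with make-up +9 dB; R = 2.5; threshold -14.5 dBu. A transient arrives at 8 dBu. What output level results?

3.5 dBu

The input is 22.5 dB above the -14.5 dBu threshold.
At 2.5:1 the overshoot is divided by 2.5, leaving 9 dB above threshold.
So the level is -14.5 + 9 = -5.5 dBu; make-up adds 9 dB, giving 3.5 dBu.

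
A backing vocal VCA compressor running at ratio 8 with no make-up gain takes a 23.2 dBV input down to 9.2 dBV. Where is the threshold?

7.2 dBV

Let T be the threshold. Output overshoot = (input overshoot)/R, so 9.2 − T = (23.2 − T)/8.
8·(9.2 − T) = 23.2 − T → 7·T = 73.6 − 23.2 = 50.4.
T = 50.4/7 = 7.2 dBV.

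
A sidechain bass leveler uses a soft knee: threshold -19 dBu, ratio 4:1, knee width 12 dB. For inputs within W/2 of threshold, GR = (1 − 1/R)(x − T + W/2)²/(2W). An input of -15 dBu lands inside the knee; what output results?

x − T + W/2 = -15 − (-19) + 6 = 10.
GR = (1 − 1/4) × 10² / 24 = 0.75 × 100 / 24 = 3.125 dB.
Output = -15 − 3.125 = -18.125 dBu.

-18.125 dBu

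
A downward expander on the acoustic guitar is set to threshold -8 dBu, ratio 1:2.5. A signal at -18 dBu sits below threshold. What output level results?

-33 dBu

Below threshold, a 1:2.5 expander applies gain = (2.5−1)×(T − x) of attenuation.
(2.5−1) × 10 = 15 dB, so output = -18 − 15 = -33 dBu.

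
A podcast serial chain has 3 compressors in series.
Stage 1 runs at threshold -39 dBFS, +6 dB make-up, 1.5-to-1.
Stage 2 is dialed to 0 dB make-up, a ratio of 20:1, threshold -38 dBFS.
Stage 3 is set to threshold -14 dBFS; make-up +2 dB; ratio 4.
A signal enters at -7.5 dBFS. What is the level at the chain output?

-34.7 dBFS

Stage 1: 31.5 dB above -39 dBFS, reduced 1.5:1 to 21 dB above → -18 dBFS; +6 dB make-up → -12 dBFS.
Stage 2: -12 dBFS is 26 dB over -38 dBFS; at 20:1 that becomes 1.3 dB over, giving -36.7 dBFS.
Stage 3: -36.7 dBFS is at or below the -14 dBFS threshold — no compression; make-up brings it to -34.7 dBFS.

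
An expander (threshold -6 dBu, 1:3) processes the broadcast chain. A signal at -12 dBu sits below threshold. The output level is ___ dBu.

-24 dBu

Undershoot = (-6) − (-12) = 6 dB.
At 1:3, that expands to 18 dB under threshold.
Output = -6 − 18 = -24 dBu.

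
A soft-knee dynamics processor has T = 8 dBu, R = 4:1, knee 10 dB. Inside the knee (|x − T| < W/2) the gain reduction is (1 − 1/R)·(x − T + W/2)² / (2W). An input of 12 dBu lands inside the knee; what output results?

8.9625 dBu

x − T + W/2 = 12 − 8 + 5 = 9.
GR = (1 − 1/4) × 9² / 20 = 0.75 × 81 / 20 = 3.0375 dB.
Output = 12 − 3.0375 = 8.9625 dBu.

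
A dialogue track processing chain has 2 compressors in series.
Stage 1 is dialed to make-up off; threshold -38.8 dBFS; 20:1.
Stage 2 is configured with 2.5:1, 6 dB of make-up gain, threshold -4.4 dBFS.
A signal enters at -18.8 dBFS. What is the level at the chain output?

Stage 1: -18.8 dBFS is 20 dB over -38.8 dBFS; at 20:1 that becomes 1 dB over, giving -37.8 dBFS.
Stage 2: below threshold (-37.8 ≤ -4.4); passes unchanged; make-up brings it to -31.8 dBFS.

-31.8 dBFS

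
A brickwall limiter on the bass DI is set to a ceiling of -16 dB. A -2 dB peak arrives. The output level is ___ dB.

The limiter clamps the peak to its -16 dB ceiling.

-16 dB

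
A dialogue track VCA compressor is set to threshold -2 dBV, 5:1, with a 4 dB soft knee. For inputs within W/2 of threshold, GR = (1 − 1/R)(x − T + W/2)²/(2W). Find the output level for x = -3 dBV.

x − T + W/2 = -3 − (-2) + 2 = 1.
GR = (1 − 1/5) × 1² / 8 = 0.8 × 1 / 8 = 0.1 dB.
Output = -3 − 0.1 = -3.1 dBV.

-3.1 dBV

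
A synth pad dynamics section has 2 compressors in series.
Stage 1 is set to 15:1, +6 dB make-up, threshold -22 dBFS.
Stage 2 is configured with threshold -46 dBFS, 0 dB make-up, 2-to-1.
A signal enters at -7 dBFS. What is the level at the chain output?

-30.5 dBFS

Stage 1: overshoot 15 dB → 15/15 = 1 dB → -21 dBFS; +6 dB make-up → -15 dBFS.
Stage 2: -15 dBFS is 31 dB over -46 dBFS; at 2:1 that becomes 15.5 dB over, giving -30.5 dBFS.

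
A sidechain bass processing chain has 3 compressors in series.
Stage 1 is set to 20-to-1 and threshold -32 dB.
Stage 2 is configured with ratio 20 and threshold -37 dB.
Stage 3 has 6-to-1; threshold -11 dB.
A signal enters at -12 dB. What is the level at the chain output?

Stage 1: overshoot 20 dB → 20/20 = 1 dB → -31 dB.
Stage 2: -31 dB is 6 dB over -37 dB; at 20:1 that becomes 0.3 dB over, giving -36.7 dB.
Stage 3: -36.7 dB is at or below the -11 dB threshold — no compression; output -36.7 dB.

-36.7 dB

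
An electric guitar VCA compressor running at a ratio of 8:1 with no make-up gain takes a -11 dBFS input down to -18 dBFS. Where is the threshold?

-19 dBFS

Gain reduction = -11 − (-18) = 7 dB; output overshoot = GR / (R − 1) = 7 / 7 = 1 dB.
Threshold = output − output overshoot = -18 − 1 = -19 dBFS.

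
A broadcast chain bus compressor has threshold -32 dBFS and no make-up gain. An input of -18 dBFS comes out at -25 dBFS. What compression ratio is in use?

Input overshoot = -18 − (-32) = 14 dB; output overshoot = -25 − (-32) = 7 dB.
Ratio = 14 / 7 = 2.

2:1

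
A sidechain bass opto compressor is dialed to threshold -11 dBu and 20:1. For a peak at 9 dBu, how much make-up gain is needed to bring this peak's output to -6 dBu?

4 dB

Without make-up, output = threshold + overshoot/20 = -11 + 1 = -10 dBu.
Gap to target: 4 dB.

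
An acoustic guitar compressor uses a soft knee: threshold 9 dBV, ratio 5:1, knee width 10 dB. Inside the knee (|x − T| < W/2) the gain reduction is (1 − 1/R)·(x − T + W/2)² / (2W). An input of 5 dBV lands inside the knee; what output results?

x − T + W/2 = 5 − 9 + 5 = 1.
GR = (1 − 1/5) × 1² / 20 = 0.8 × 1 / 20 = 0.04 dB.
Output = 5 − 0.04 = 4.96 dBV.

4.96 dBV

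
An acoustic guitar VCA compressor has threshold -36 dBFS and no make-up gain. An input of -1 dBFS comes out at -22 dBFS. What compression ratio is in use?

Input overshoot = -1 − (-36) = 35 dB; output overshoot = -22 − (-36) = 14 dB.
Ratio = 35 / 14 = 2.5.

2.5:1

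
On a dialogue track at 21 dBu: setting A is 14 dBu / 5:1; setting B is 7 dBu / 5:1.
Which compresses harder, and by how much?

A: 7 dB over, compressed to 1.4 dB over, so 5.6 dB of GR.
B: 14 dB over, compressed to 2.8 dB over, so 11.2 dB of GR.
B applies 5.6 dB more gain reduction.

B, by 5.6 dB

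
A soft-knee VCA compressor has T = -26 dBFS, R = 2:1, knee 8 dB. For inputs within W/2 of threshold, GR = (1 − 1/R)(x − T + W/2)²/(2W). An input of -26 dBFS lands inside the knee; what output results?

x − T + W/2 = -26 − (-26) + 4 = 4.
GR = (1 − 1/2) × 4² / 16 = 0.5 × 16 / 16 = 0.5 dB.
Output = -26 − 0.5 = -26.5 dBFS.

-26.5 dBFS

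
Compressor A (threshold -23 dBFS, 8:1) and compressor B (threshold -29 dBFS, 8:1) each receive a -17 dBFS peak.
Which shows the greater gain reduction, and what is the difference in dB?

A: GR = 6 − 6/8 = 5.25 dB.
B: GR = 12 − 12/8 = 10.5 dB.
B applies 5.25 dB more gain reduction.

B, by 5.25 dB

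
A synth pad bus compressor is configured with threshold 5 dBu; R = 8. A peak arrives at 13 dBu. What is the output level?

6 dBu

Overshoot: 13 − 5 = 8 dB.
At 8:1 the overshoot is divided by 8, leaving 1 dB above threshold.
Output = 5 + 1 = 6 dBu.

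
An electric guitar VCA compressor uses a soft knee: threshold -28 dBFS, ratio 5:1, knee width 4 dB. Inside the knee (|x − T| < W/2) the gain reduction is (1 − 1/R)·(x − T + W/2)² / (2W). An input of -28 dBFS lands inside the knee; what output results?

x − T + W/2 = -28 − (-28) + 2 = 2.
GR = (1 − 1/5) × 2² / 8 = 0.8 × 4 / 8 = 0.4 dB.
Output = -28 − 0.4 = -28.4 dBFS.

-28.4 dBFS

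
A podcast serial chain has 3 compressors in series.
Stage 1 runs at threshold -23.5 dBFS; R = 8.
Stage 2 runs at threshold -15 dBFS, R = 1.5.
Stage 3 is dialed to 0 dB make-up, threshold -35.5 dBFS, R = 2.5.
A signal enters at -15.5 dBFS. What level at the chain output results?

-30.3 dBFS

Stage 1: -15.5 dBFS is 8 dB over -23.5 dBFS; at 8:1 that becomes 1 dB over, giving -22.5 dBFS.
Stage 2: below threshold (-22.5 ≤ -15); passes unchanged; output -22.5 dBFS.
Stage 3: overshoot 13 dB → 13/2.5 = 5.2 dB → -30.3 dBFS.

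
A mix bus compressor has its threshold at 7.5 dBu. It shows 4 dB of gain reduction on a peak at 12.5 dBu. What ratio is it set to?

Input overshoot = 12.5 − 7.5 = 5 dB.
Output overshoot = 5 − 4 = 1 dB.
Ratio = input overshoot / output overshoot = 5 / 1 = 5.

5:1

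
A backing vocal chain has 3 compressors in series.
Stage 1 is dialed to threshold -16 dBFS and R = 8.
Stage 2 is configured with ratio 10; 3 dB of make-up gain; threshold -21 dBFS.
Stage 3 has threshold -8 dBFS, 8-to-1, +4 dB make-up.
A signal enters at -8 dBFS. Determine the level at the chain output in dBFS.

-13.4 dBFS

Stage 1: 8 dB above -16 dBFS, reduced 8:1 to 1 dB above → -15 dBFS.
Stage 2: -15 dBFS is 6 dB over -21 dBFS; at 10:1 that becomes 0.6 dB over, giving -20.4 dBFS; +3 dB make-up → -17.4 dBFS.
Stage 3: below threshold (-17.4 ≤ -8); passes unchanged; make-up brings it to -13.4 dBFS.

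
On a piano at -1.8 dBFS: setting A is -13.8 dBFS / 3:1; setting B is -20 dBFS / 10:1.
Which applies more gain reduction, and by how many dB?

B, by 8.38 dB

A: 12 dB over, compressed to 4 dB over, so 8 dB of GR.
B: 18.2 dB over, compressed to 1.82 dB over, so 16.38 dB of GR.
B applies 8.38 dB more gain reduction.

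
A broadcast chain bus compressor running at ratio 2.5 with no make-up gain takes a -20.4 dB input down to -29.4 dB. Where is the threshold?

-35.4 dB

Input is 15 dB above T (since output overshoot × R = input overshoot: (-29.4 − T)·2.5 = -20.4 − T gives T = -35.4 dB).
Check: -35.4 + (-20.4 − (-35.4))/2.5 = -35.4 + 6 = -29.4 dB. ✓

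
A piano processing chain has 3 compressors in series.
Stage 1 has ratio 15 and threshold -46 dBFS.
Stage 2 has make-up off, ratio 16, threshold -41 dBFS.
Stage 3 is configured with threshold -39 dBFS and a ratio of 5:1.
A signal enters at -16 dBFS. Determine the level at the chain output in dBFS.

-44 dBFS

Stage 1: 30 dB above -46 dBFS, reduced 15:1 to 2 dB above → -44 dBFS.
Stage 2: below threshold (-44 ≤ -41); passes unchanged; output -44 dBFS.
Stage 3: -44 dBFS is at or below the -39 dBFS threshold — no compression; output -44 dBFS.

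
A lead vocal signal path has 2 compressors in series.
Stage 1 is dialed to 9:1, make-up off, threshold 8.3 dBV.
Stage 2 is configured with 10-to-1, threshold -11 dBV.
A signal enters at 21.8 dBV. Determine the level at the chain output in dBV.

Stage 1: overshoot 13.5 dB → 13.5/9 = 1.5 dB → 9.8 dBV.
Stage 2: 9.8 dBV is 20.8 dB over -11 dBV; at 10:1 that becomes 2.08 dB over, giving -8.92 dBV.

-8.92 dBV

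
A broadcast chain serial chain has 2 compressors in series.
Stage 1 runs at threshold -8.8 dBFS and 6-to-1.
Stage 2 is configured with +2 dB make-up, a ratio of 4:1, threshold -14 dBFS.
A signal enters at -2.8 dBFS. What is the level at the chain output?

-10.45 dBFS

Stage 1: overshoot 6 dB → 6/6 = 1 dB → -7.8 dBFS.
Stage 2: 6.2 dB above -14 dBFS, reduced 4:1 to 1.55 dB above → -12.45 dBFS; +2 dB make-up → -10.45 dBFS.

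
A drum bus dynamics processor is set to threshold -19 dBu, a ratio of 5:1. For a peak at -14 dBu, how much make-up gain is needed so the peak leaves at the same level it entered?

The peak compresses to -19 + 5/5 = -18 dBu.
To reach -14 dBu requires -14 − (-18) = 4 dB of make-up.

4 dB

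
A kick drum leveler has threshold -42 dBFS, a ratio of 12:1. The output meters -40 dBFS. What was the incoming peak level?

-18 dBFS

The compressed level sits -40 − (-42) = 2 dB over threshold.
Before 12:1 compression the overshoot was 2 × 12 = 24 dB, so input = -42 + 24 = -18 dBFS.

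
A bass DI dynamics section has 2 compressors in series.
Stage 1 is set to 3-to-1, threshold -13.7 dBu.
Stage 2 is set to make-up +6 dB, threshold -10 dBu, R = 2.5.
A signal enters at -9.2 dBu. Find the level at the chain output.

-6.2 dBu

Stage 1: 4.5 dB above -13.7 dBu, reduced 3:1 to 1.5 dB above → -12.2 dBu.
Stage 2: below threshold (-12.2 ≤ -10); passes unchanged; make-up brings it to -6.2 dBu.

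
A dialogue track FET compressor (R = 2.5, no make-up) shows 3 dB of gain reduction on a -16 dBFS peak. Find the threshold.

Gain reduction = -16 − (-19) = 3 dB; output overshoot = GR / (R − 1) = 3 / 1.5 = 2 dB.
Threshold = output − output overshoot = -19 − 2 = -21 dBFS.

-21 dBFS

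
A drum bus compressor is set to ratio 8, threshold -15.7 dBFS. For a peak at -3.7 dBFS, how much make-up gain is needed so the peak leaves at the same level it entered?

10.5 dB

Without make-up, output = threshold + overshoot/8 = -15.7 + 1.5 = -14.2 dBFS.
Gap to target: 10.5 dB.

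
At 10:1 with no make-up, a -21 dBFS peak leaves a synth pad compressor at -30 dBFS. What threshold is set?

Input is 10 dB above T (since output overshoot × R = input overshoot: (-30 − T)·10 = -21 − T gives T = -31 dBFS).
Check: -31 + (-21 − (-31))/10 = -31 + 1 = -30 dBFS. ✓

-31 dBFS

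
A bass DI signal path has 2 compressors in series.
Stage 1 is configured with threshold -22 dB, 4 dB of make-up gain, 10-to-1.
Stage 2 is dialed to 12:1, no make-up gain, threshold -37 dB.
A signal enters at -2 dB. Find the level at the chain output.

-35.25 dB

Stage 1: -2 dB is 20 dB over -22 dB; at 10:1 that becomes 2 dB over, giving -20 dB; +4 dB make-up → -16 dB.
Stage 2: overshoot 21 dB → 21/12 = 1.75 dB → -35.25 dB.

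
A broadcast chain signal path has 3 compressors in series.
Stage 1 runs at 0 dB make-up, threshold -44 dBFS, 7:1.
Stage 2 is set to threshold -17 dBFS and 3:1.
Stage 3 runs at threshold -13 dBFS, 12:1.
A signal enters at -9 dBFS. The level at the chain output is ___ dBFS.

Stage 1: overshoot 35 dB → 35/7 = 5 dB → -39 dBFS.
Stage 2: below threshold (-39 ≤ -17); passes unchanged; output -39 dBFS.
Stage 3: -39 dBFS is at or below the -13 dBFS threshold — no compression; output -39 dBFS.

-39 dBFS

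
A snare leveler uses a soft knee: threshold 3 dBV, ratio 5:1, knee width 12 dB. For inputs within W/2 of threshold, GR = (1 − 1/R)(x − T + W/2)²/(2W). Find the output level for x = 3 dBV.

1.8 dBV

x − T + W/2 = 3 − 3 + 6 = 6.
GR = (1 − 1/5) × 6² / 24 = 0.8 × 36 / 24 = 1.2 dB.
Output = 3 − 1.2 = 1.8 dBV.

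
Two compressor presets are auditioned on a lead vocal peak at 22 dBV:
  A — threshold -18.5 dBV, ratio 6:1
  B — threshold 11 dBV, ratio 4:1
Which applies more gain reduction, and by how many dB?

A: GR = 40.5 − 40.5/6 = 33.75 dB.
B: GR = 11 − 11/4 = 8.25 dB.
A reduces 25.5 dB more.

A, by 25.5 dB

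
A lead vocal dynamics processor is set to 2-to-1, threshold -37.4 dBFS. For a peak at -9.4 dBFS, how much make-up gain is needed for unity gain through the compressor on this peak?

14 dB

Overshoot 28 dB → 28/2 = 14 dB after compression, so the compressed level is -37.4 + 14 = -23.4 dBFS.
Make-up = target − compressed = -9.4 − (-23.4) = 14 dB.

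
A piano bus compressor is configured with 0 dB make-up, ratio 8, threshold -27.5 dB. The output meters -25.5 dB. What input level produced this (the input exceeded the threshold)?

-11.5 dB

Post-compression overshoot = -25.5 − (-27.5) = 2 dB.
Undo the ratio: input overshoot = 2 × 8 = 16 dB, giving input = -11.5 dB.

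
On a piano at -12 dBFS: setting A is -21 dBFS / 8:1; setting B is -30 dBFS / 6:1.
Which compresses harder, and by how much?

B, by 7.125 dB

A: 9 dB over, compressed to 1.125 dB over, so 7.875 dB of GR.
B: 18 dB over, compressed to 3 dB over, so 15 dB of GR.
B reduces 7.125 dB more.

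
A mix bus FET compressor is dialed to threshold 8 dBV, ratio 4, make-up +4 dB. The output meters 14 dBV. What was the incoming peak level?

16 dBV

Before make-up, the level was 14 − 4 = 10 dBV.
The compressed level sits 10 − 8 = 2 dB over threshold.
Undo the ratio: input overshoot = 2 × 4 = 8 dB, giving input = 16 dBV.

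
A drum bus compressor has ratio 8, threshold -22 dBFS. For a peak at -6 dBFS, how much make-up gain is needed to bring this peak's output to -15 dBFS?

5 dB

The peak compresses to -22 + 16/8 = -20 dBFS.
To reach -15 dBFS requires -15 − (-20) = 5 dB of make-up.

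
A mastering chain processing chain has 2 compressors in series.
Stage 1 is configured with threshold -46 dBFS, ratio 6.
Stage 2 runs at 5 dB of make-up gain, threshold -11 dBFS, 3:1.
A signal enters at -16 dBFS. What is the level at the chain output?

Stage 1: -16 dBFS is 30 dB over -46 dBFS; at 6:1 that becomes 5 dB over, giving -41 dBFS.
Stage 2: -41 dBFS ≤ -11 dBFS, so stage 2 doesn't engage; make-up brings it to -36 dBFS.

-36 dBFS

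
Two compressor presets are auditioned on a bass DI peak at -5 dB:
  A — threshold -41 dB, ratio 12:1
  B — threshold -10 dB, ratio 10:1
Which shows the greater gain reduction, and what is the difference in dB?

A, by 28.5 dB

A: overshoot 36 dB → output overshoot 3 dB → GR 33 dB.
B: overshoot 5 dB → output overshoot 0.5 dB → GR 4.5 dB.
A reduces 28.5 dB more.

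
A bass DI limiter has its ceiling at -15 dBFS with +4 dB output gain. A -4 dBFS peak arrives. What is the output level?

-11 dBFS

At ∞:1, everything above -15 dBFS is held at the ceiling.
Output gain then adds 4 dB: -15 + 4 = -11 dBFS.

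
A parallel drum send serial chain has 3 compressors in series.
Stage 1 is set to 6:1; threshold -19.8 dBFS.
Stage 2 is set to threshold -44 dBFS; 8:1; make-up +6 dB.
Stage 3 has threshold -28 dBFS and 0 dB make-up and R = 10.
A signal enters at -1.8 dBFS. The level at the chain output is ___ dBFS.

-34.6 dBFS

Stage 1: -1.8 dBFS is 18 dB over -19.8 dBFS; at 6:1 that becomes 3 dB over, giving -16.8 dBFS.
Stage 2: overshoot 27.2 dB → 27.2/8 = 3.4 dB → -40.6 dBFS; +6 dB make-up → -34.6 dBFS.
Stage 3: -34.6 dBFS ≤ -28 dBFS, so stage 3 doesn't engage; output -34.6 dBFS.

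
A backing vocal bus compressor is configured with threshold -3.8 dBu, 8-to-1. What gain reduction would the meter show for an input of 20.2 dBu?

Overshoot = 20.2 − (-3.8) = 24 dB.
At 8:1, output sits 24/8 = 3 dB above threshold.
Gain reduction = 24 − 3 = 21 dB.

21 dB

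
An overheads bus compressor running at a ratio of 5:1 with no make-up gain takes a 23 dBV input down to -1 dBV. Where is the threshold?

Gain reduction = 23 − (-1) = 24 dB; output overshoot = GR / (R − 1) = 24 / 4 = 6 dB.
Threshold = output − output overshoot = -1 − 6 = -7 dBV.

-7 dBV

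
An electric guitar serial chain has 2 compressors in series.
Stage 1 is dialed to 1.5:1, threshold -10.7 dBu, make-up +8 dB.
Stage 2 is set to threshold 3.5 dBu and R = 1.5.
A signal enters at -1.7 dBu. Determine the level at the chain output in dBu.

Stage 1: -1.7 dBu is 9 dB over -10.7 dBu; at 1.5:1 that becomes 6 dB over, giving -4.7 dBu; +8 dB make-up → 3.3 dBu.
Stage 2: 3.3 dBu is at or below the 3.5 dBu threshold — no compression; output 3.3 dBu.

3.3 dBu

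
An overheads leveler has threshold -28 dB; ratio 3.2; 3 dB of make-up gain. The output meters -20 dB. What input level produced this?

Stripping the +3 dB make-up gives -23 dB at the gain stage.
That's 5 dB above the -28 dB threshold.
Undo the ratio: input overshoot = 5 × 3.2 = 16 dB, giving input = -12 dB.

-12 dB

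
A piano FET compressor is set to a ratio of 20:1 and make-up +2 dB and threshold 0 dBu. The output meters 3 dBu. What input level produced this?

Remove make-up: 3 − 2 = 1 dBu.
Post-compression overshoot = 1 − 0 = 1 dB.
Undo the ratio: input overshoot = 1 × 20 = 20 dB, giving input = 20 dBu.

20 dBu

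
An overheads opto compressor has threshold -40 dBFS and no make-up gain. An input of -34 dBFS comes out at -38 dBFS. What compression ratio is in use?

3:1

Input overshoot = -34 − (-40) = 6 dB; output overshoot = -38 − (-40) = 2 dB.
Ratio = 6 / 2 = 3.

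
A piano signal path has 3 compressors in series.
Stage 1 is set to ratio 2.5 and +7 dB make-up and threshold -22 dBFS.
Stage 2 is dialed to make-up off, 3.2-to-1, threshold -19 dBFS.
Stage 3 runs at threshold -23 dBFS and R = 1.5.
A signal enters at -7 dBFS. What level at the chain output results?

Stage 1: 15 dB above -22 dBFS, reduced 2.5:1 to 6 dB above → -16 dBFS; +7 dB make-up → -9 dBFS.
Stage 2: 10 dB above -19 dBFS, reduced 3.2:1 to 3.125 dB above → -15.875 dBFS.
Stage 3: -15.875 dBFS is 7.125 dB over -23 dBFS; at 1.5:1 that becomes 4.75 dB over, giving -18.25 dBFS.

-18.25 dBFS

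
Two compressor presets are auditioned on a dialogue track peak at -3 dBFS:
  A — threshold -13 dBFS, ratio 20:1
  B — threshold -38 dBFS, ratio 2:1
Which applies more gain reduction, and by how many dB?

B, by 8 dB

A: GR = 10 − 10/20 = 9.5 dB.
B: GR = 35 − 35/2 = 17.5 dB.
Difference: 8 dB in favour of B.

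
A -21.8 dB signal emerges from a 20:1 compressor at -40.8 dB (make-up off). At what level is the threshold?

Let T be the threshold. Output overshoot = (input overshoot)/R, so -40.8 − T = (-21.8 − T)/20.
20·(-40.8 − T) = -21.8 − T → 19·T = -816 − (-21.8) = -794.2.
T = -794.2/19 = -41.8 dB.

-41.8 dB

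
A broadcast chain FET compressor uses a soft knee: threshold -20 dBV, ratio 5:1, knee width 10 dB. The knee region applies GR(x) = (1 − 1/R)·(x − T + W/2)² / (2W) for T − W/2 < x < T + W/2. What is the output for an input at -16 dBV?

x − T + W/2 = -16 − (-20) + 5 = 9.
GR = (1 − 1/5) × 9² / 20 = 0.8 × 81 / 20 = 3.24 dB.
Output = -16 − 3.24 = -19.24 dBV.

-19.24 dBV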